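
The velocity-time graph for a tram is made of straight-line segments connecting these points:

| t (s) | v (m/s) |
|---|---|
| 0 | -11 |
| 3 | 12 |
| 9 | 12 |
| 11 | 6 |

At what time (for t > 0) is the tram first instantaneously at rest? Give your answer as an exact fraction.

v changes sign on 0–3 s (from -11 to 12); the graph is linear there, so v = 0 at t = 0 + (11)·(3 − 0)/(12 − -11) = 33/23 s.

t = 33/23 s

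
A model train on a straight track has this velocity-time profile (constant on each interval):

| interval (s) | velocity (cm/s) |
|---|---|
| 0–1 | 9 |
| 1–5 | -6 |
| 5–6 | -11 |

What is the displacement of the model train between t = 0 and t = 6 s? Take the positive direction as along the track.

Displacement is the signed area under the v-t curve.
0–1 s: 9 × 1 = 9 cm
1–5 s: -6 × 4 = -24 cm
5–6 s: -11 × 1 = -11 cm
Net displacement = -26 cm

-26 cm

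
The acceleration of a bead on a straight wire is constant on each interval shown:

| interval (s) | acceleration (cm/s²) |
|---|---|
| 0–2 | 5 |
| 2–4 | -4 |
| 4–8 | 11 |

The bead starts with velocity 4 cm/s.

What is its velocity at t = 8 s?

50 cm/s

Δv equals the area under the a-t graph; then v = v₀ + Δv.
0–2 s: 5 × 2 = 10 cm/s
2–4 s: -4 × 2 = -8 cm/s
4–8 s: 11 × 4 = 44 cm/s
Δv = 46 cm/s, so v(8) = 4 + (46) = 50 cm/s.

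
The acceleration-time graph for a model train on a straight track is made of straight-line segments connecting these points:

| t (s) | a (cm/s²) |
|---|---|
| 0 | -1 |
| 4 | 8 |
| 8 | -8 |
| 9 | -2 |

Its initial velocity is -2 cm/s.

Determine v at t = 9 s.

Δv equals the area under the a-t graph; then v = v₀ + Δv.
0–4 s: ½(-1 + 8)(4) = 14 cm/s
4–8 s: ½(8 + -8)(4) = 0 cm/s
8–9 s: ½(-8 + -2)(1) = -5 cm/s
Δv = 9 cm/s, so v(9) = -2 + (9) = 7 cm/s.

7 cm/s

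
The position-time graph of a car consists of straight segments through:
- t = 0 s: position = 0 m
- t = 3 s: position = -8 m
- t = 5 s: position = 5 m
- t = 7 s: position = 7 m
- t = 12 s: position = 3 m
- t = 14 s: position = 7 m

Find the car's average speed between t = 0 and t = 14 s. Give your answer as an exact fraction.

Average speed = (total path length)/(elapsed time); on a piecewise-linear x-t graph the path length is Σ|Δx|.
0–3 s: |Δx| = |-8 − 0| = 8 m
3–5 s: |Δx| = |5 − -8| = 13 m
5–7 s: |Δx| = |7 − 5| = 2 m
7–12 s: |Δx| = |3 − 7| = 4 m
12–14 s: |Δx| = |7 − 3| = 4 m
Total path = 31 m; average speed = 31/14 = 31/14 m/s.

31/14 m/s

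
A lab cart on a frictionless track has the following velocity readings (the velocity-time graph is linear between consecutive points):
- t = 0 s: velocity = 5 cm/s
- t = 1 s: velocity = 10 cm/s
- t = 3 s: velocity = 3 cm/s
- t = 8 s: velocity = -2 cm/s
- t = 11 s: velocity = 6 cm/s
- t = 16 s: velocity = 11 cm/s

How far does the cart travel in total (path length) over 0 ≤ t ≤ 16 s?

77 cm

Distance (not displacement) is the total path length: add the absolute areas under v-t.
0–1 s: |½(5 + 10)(1)| = 7.5 cm
1–3 s: |½(10 + 3)(2)| = 13 cm
3–8 s: v = 0 at t = 6 s; triangle areas 4.5 + 2 = 6.5 cm
8–11 s: v = 0 at t = 8.75 s; triangle areas 0.75 + 6.75 = 7.5 cm
11–16 s: |½(6 + 11)(5)| = 42.5 cm
Total distance = 77 cm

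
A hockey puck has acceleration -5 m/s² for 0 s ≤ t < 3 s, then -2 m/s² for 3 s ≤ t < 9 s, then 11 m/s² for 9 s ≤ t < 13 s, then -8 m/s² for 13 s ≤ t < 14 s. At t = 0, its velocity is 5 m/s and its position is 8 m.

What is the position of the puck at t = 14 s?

-77.5 m

On each constant-a segment, Δv = aΔt and Δx = v₀Δt + ½aΔt²; chain segment to segment.
0–3 s: v starts 5 m/s; Δx = 5·3 + ½·-5·3² = -7.5 m; v ends -10 m/s.
3–9 s: v starts -10 m/s; Δx = -10·6 + ½·-2·6² = -96 m; v ends -22 m/s.
9–13 s: v starts -22 m/s; Δx = -22·4 + ½·11·4² = 0 m; v ends 22 m/s.
13–14 s: v starts 22 m/s; Δx = 22·1 + ½·-8·1² = 18 m; v ends 14 m/s.
x(14) = 8 + Σ Δx = -77.5 m.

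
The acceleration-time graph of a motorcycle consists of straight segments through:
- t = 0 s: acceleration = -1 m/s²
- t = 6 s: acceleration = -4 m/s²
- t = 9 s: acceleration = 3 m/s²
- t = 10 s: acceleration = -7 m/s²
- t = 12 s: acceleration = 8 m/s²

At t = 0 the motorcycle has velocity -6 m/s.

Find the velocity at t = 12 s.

Δv equals the area under the a-t graph; then v = v₀ + Δv.
0–6 s: ½(-1 + -4)(6) = -15 m/s
6–9 s: ½(-4 + 3)(3) = -1.5 m/s
9–10 s: ½(3 + -7)(1) = -2 m/s
10–12 s: ½(-7 + 8)(2) = 1 m/s
Δv = -17.5 m/s, so v(12) = -6 + (-17.5) = -23.5 m/s.

-23.5 m/s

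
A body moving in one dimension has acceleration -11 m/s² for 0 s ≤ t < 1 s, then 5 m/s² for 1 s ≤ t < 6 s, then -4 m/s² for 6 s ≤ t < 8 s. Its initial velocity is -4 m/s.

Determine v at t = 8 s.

2 m/s

Δv equals the area under the a-t graph; then v = v₀ + Δv.
0–1 s: -11 × 1 = -11 m/s
1–6 s: 5 × 5 = 25 m/s
6–8 s: -4 × 2 = -8 m/s
Δv = 6 m/s, so v(8) = -4 + (6) = 2 m/s.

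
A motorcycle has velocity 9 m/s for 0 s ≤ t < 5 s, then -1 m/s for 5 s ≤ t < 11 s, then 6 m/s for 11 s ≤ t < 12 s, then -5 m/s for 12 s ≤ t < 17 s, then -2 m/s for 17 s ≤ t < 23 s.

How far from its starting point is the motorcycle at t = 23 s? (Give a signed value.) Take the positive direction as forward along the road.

8 m

Displacement is the signed area under the v-t curve.
0–5 s: 9 × 5 = 45 m
5–11 s: -1 × 6 = -6 m
11–12 s: 6 × 1 = 6 m
12–17 s: -5 × 5 = -25 m
17–23 s: -2 × 6 = -12 m
Net displacement = 8 m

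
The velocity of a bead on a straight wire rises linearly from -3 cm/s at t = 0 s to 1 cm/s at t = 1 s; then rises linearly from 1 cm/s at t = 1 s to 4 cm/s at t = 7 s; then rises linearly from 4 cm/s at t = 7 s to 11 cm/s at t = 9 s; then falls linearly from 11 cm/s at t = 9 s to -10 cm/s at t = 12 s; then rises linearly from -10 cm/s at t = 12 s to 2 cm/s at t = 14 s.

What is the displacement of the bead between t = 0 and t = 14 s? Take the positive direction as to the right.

22.5 cm

Displacement is the signed area under the v-t curve.
0–1 s: ½(-3 + 1)(1) = -1 cm
1–7 s: ½(1 + 4)(6) = 15 cm
7–9 s: ½(4 + 11)(2) = 15 cm
9–12 s: ½(11 + -10)(3) = 1.5 cm
12–14 s: ½(-10 + 2)(2) = -8 cm
Net displacement = 22.5 cm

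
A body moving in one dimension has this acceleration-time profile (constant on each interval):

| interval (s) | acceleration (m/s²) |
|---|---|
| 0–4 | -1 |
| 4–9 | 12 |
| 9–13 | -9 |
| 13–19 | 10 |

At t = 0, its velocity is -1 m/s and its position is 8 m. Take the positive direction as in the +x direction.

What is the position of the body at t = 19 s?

563 m

On each constant-a segment, Δv = aΔt and Δx = v₀Δt + ½aΔt²; chain segment to segment.
0–4 s: v starts -1 m/s; Δx = -1·4 + ½·-1·4² = -12 m; v ends -5 m/s.
4–9 s: v starts -5 m/s; Δx = -5·5 + ½·12·5² = 125 m; v ends 55 m/s.
9–13 s: v starts 55 m/s; Δx = 55·4 + ½·-9·4² = 148 m; v ends 19 m/s.
13–19 s: v starts 19 m/s; Δx = 19·6 + ½·10·6² = 294 m; v ends 79 m/s.
x(19) = 8 + Σ Δx = 563 m.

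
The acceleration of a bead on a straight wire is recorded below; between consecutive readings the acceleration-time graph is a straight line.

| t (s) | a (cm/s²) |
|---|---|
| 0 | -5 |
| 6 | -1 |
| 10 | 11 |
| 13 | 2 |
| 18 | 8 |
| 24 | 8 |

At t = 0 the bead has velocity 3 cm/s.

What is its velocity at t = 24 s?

Δv equals the area under the a-t graph; then v = v₀ + Δv.
0–6 s: ½(-5 + -1)(6) = -18 cm/s
6–10 s: ½(-1 + 11)(4) = 20 cm/s
10–13 s: ½(11 + 2)(3) = 19.5 cm/s
13–18 s: ½(2 + 8)(5) = 25 cm/s
18–24 s: 8 × 6 = 48 cm/s
Δv = 94.5 cm/s, so v(24) = 3 + (94.5) = 97.5 cm/s.

97.5 cm/s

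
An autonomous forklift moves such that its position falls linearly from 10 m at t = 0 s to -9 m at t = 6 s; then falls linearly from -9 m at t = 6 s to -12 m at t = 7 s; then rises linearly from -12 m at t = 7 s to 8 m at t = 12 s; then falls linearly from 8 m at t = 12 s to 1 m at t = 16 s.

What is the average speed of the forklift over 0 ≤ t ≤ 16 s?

Average speed = (total path length)/(elapsed time); on a piecewise-linear x-t graph the path length is Σ|Δx|.
0–6 s: |Δx| = |-9 − 10| = 19 m
6–7 s: |Δx| = |-12 − -9| = 3 m
7–12 s: |Δx| = |8 − -12| = 20 m
12–16 s: |Δx| = |1 − 8| = 7 m
Total path = 49 m; average speed = 49/16 = 3.0625 m/s.

3.0625 m/s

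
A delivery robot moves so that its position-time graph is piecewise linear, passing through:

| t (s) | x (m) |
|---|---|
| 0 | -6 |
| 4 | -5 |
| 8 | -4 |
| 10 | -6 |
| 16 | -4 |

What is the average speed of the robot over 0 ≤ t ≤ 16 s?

Average speed = (total path length)/(elapsed time); on a piecewise-linear x-t graph the path length is Σ|Δx|.
0–4 s: |Δx| = |-5 − -6| = 1 m
4–8 s: |Δx| = |-4 − -5| = 1 m
8–10 s: |Δx| = |-6 − -4| = 2 m
10–16 s: |Δx| = |-4 − -6| = 2 m
Total path = 6 m; average speed = 6/16 = 0.375 m/s.

0.375 m/s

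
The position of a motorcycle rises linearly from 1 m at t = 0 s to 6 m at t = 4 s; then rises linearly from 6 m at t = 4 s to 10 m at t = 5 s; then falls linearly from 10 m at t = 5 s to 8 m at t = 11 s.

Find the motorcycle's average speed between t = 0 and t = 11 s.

Average speed = (total path length)/(elapsed time); on a piecewise-linear x-t graph the path length is Σ|Δx|.
0–4 s: |Δx| = |6 − 1| = 5 m
4–5 s: |Δx| = |10 − 6| = 4 m
5–11 s: |Δx| = |8 − 10| = 2 m
Total path = 11 m; average speed = 11/11 = 1 m/s.

1 m/s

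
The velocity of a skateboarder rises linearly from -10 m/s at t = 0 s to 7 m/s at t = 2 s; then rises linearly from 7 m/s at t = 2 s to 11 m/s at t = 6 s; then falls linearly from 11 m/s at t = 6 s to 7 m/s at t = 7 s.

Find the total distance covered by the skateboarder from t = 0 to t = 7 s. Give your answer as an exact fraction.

914/17 m

Distance (not displacement) is the total path length: add the absolute areas under v-t.
0–2 s: v = 0 at t = 20/17 s; triangle areas 100/17 + 49/17 = 149/17 m
2–6 s: |½(7 + 11)(4)| = 36 m
6–7 s: |½(11 + 7)(1)| = 9 m
Total distance = 914/17 m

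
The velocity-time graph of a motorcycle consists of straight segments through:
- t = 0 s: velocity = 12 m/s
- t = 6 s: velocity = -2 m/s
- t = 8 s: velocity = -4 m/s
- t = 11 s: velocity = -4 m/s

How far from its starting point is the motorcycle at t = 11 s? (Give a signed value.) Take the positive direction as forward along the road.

Displacement is the signed area under the v-t curve.
0–6 s: ½(12 + -2)(6) = 30 m
6–8 s: ½(-2 + -4)(2) = -6 m
8–11 s: -4 × 3 = -12 m
Net displacement = 12 m

12 m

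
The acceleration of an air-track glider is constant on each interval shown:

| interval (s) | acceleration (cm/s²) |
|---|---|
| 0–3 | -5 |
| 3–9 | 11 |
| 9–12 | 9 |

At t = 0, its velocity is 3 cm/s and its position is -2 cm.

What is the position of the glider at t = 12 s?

On each constant-a segment, Δv = aΔt and Δx = v₀Δt + ½aΔt²; chain segment to segment.
0–3 s: v starts 3 cm/s; Δx = 3·3 + ½·-5·3² = -13.5 cm; v ends -12 cm/s.
3–9 s: v starts -12 cm/s; Δx = -12·6 + ½·11·6² = 126 cm; v ends 54 cm/s.
9–12 s: v starts 54 cm/s; Δx = 54·3 + ½·9·3² = 202.5 cm; v ends 81 cm/s.
x(12) = -2 + Σ Δx = 313 cm.

313 cm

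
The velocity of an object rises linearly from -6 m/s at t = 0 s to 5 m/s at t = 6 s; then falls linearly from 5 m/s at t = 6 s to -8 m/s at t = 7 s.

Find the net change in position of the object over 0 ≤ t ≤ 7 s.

Net displacement equals the area under the velocity-time graph (areas below the axis count negative).
0–6 s: ½(-6 + 5)(6) = -3 m
6–7 s: ½(5 + -8)(1) = -1.5 m
Net displacement = -4.5 m

-4.5 m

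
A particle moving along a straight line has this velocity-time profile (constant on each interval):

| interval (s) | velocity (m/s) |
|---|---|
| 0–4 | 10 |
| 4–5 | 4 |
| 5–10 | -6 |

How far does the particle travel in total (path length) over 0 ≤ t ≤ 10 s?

74 m

Distance (not displacement) is the total path length: add the absolute areas under v-t.
0–4 s: |10| × 4 = 40 m
4–5 s: |4| × 1 = 4 m
5–10 s: |-6| × 5 = 30 m
Total distance = 74 m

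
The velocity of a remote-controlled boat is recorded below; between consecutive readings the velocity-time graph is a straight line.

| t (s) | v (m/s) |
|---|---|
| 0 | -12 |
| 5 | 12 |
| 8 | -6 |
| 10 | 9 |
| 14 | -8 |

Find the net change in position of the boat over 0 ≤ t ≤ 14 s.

14 m

Displacement is the signed area under the v-t curve.
0–5 s: ½(-12 + 12)(5) = 0 m
5–8 s: ½(12 + -6)(3) = 9 m
8–10 s: ½(-6 + 9)(2) = 3 m
10–14 s: ½(9 + -8)(4) = 2 m
Net displacement = 14 m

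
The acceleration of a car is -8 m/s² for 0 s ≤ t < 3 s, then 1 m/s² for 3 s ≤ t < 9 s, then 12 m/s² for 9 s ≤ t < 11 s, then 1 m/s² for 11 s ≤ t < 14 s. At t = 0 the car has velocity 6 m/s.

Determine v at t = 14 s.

Δv equals the area under the a-t graph; then v = v₀ + Δv.
0–3 s: -8 × 3 = -24 m/s
3–9 s: 1 × 6 = 6 m/s
9–11 s: 12 × 2 = 24 m/s
11–14 s: 1 × 3 = 3 m/s
Δv = 9 m/s, so v(14) = 6 + (9) = 15 m/s.

15 m/s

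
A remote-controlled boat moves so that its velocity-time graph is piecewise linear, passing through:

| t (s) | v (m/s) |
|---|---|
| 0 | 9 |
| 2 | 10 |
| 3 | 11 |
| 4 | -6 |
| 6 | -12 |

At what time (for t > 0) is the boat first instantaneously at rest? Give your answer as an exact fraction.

v changes sign on 3–4 s (from 11 to -6); the graph is linear there, so v = 0 at t = 3 + (-11)·(4 − 3)/(-6 − 11) = 62/17 s.

t = 62/17 s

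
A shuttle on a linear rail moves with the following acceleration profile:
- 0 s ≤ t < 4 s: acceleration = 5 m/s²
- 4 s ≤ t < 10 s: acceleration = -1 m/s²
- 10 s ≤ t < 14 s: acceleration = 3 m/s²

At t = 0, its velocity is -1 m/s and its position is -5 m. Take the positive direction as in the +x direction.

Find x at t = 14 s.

203 m

On each constant-a segment, Δv = aΔt and Δx = v₀Δt + ½aΔt²; chain segment to segment.
0–4 s: v starts -1 m/s; Δx = -1·4 + ½·5·4² = 36 m; v ends 19 m/s.
4–10 s: v starts 19 m/s; Δx = 19·6 + ½·-1·6² = 96 m; v ends 13 m/s.
10–14 s: v starts 13 m/s; Δx = 13·4 + ½·3·4² = 76 m; v ends 25 m/s.
x(14) = -5 + Σ Δx = 203 m.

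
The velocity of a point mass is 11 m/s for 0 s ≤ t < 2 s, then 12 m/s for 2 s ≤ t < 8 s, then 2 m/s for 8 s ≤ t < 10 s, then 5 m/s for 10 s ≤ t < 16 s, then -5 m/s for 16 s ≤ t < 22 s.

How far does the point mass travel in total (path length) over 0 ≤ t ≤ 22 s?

158 m

Total distance travelled is ∫|v| dt — sum the magnitudes of each area piece.
0–2 s: |11| × 2 = 22 m
2–8 s: |12| × 6 = 72 m
8–10 s: |2| × 2 = 4 m
10–16 s: |5| × 6 = 30 m
16–22 s: |-5| × 6 = 30 m
Total distance = 158 m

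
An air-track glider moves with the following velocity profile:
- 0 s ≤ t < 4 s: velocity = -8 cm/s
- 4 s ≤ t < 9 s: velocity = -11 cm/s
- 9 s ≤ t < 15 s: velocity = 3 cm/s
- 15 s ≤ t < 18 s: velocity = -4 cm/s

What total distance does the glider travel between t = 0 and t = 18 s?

117 cm

Total distance travelled is ∫|v| dt — sum the magnitudes of each area piece.
0–4 s: |-8| × 4 = 32 cm
4–9 s: |-11| × 5 = 55 cm
9–15 s: |3| × 6 = 18 cm
15–18 s: |-4| × 3 = 12 cm
Total distance = 117 cm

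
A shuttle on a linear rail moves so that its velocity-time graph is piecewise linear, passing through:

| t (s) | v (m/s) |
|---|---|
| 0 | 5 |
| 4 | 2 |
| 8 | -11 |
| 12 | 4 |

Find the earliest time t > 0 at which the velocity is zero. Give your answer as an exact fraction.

t = 60/13 s

v changes sign on 4–8 s (from 2 to -11); the graph is linear there, so v = 0 at t = 4 + (-2)·(8 − 4)/(-11 − 2) = 60/13 s.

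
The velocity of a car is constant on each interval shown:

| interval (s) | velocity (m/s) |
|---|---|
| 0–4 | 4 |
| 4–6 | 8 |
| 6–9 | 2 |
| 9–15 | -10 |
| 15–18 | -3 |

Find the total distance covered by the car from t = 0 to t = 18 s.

107 m

Distance (not displacement) is the total path length: add the absolute areas under v-t.
0–4 s: |4| × 4 = 16 m
4–6 s: |8| × 2 = 16 m
6–9 s: |2| × 3 = 6 m
9–15 s: |-10| × 6 = 60 m
15–18 s: |-3| × 3 = 9 m
Total distance = 107 m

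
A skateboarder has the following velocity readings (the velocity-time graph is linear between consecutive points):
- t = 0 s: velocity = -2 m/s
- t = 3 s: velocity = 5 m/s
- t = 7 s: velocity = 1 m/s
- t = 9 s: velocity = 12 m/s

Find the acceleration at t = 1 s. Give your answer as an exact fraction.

7/3 m/s²

Acceleration is the slope of the v-t graph on 0–3 s: (5 − -2)/(3 − 0) = 7/3 m/s².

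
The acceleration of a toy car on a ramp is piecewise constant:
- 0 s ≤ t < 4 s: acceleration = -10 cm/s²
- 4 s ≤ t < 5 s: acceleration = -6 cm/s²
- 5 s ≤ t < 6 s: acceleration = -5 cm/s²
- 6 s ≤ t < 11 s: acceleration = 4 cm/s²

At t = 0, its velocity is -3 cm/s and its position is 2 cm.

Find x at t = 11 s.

On each constant-a segment, Δv = aΔt and Δx = v₀Δt + ½aΔt²; chain segment to segment.
0–4 s: v starts -3 cm/s; Δx = -3·4 + ½·-10·4² = -92 cm; v ends -43 cm/s.
4–5 s: v starts -43 cm/s; Δx = -43·1 + ½·-6·1² = -46 cm; v ends -49 cm/s.
5–6 s: v starts -49 cm/s; Δx = -49·1 + ½·-5·1² = -51.5 cm; v ends -54 cm/s.
6–11 s: v starts -54 cm/s; Δx = -54·5 + ½·4·5² = -220 cm; v ends -34 cm/s.
x(11) = 2 + Σ Δx = -407.5 cm.

-407.5 cm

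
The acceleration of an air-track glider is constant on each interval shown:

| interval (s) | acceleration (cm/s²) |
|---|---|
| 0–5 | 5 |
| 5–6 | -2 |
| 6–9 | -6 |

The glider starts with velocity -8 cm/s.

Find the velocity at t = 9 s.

Δv equals the area under the a-t graph; then v = v₀ + Δv.
0–5 s: 5 × 5 = 25 cm/s
5–6 s: -2 × 1 = -2 cm/s
6–9 s: -6 × 3 = -18 cm/s
Δv = 5 cm/s, so v(9) = -8 + (5) = -3 cm/s.

-3 cm/s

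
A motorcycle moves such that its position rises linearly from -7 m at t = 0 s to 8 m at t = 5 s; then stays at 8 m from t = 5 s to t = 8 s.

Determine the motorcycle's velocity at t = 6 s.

0 m/s

Velocity is the slope of the x-t graph on 5–8 s: (8 − 8)/(8 − 5) = 0 m/s.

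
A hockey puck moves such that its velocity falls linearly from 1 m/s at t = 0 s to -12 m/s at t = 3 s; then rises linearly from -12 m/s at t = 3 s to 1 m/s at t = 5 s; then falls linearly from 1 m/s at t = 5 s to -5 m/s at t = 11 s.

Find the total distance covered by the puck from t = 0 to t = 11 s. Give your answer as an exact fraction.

Total distance travelled is ∫|v| dt — sum the magnitudes of each area piece.
0–3 s: v = 0 at t = 3/13 s; triangle areas 3/26 + 216/13 = 435/26 m
3–5 s: v = 0 at t = 63/13 s; triangle areas 144/13 + 1/13 = 145/13 m
5–11 s: v = 0 at t = 6 s; triangle areas 0.5 + 12.5 = 13 m
Total distance = 1063/26 m

1063/26 m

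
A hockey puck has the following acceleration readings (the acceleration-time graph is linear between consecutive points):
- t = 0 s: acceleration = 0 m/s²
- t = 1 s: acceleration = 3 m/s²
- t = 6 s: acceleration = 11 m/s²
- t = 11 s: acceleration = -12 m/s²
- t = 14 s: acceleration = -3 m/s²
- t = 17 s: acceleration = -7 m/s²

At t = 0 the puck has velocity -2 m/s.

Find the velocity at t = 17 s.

-5.5 m/s

Δv equals the area under the a-t graph; then v = v₀ + Δv.
0–1 s: ½(0 + 3)(1) = 1.5 m/s
1–6 s: ½(3 + 11)(5) = 35 m/s
6–11 s: ½(11 + -12)(5) = -2.5 m/s
11–14 s: ½(-12 + -3)(3) = -22.5 m/s
14–17 s: ½(-3 + -7)(3) = -15 m/s
Δv = -3.5 m/s, so v(17) = -2 + (-3.5) = -5.5 m/s.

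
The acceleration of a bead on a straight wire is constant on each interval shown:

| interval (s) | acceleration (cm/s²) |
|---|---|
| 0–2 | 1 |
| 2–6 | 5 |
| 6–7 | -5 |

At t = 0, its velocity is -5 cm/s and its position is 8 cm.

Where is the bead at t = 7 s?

42.5 cm

On each constant-a segment, Δv = aΔt and Δx = v₀Δt + ½aΔt²; chain segment to segment.
0–2 s: v starts -5 cm/s; Δx = -5·2 + ½·1·2² = -8 cm; v ends -3 cm/s.
2–6 s: v starts -3 cm/s; Δx = -3·4 + ½·5·4² = 28 cm; v ends 17 cm/s.
6–7 s: v starts 17 cm/s; Δx = 17·1 + ½·-5·1² = 14.5 cm; v ends 12 cm/s.
x(7) = 8 + Σ Δx = 42.5 cm.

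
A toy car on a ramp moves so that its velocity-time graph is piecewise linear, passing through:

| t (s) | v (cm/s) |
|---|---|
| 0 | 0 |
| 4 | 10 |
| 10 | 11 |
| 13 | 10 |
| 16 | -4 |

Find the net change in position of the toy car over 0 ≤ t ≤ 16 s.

Net displacement equals the area under the velocity-time graph (areas below the axis count negative).
0–4 s: ½(0 + 10)(4) = 20 cm
4–10 s: ½(10 + 11)(6) = 63 cm
10–13 s: ½(11 + 10)(3) = 31.5 cm
13–16 s: ½(10 + -4)(3) = 9 cm
Net displacement = 123.5 cm

123.5 cm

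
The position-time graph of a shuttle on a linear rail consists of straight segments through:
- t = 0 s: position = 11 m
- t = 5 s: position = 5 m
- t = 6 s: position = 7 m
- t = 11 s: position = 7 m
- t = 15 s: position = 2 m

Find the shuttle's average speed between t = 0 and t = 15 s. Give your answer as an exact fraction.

13/15 m/s

Average speed = (total path length)/(elapsed time); on a piecewise-linear x-t graph the path length is Σ|Δx|.
0–5 s: |Δx| = |5 − 11| = 6 m
5–6 s: |Δx| = |7 − 5| = 2 m
6–11 s: |Δx| = |7 − 7| = 0 m
11–15 s: |Δx| = |2 − 7| = 5 m
Total path = 13 m; average speed = 13/15 = 13/15 m/s.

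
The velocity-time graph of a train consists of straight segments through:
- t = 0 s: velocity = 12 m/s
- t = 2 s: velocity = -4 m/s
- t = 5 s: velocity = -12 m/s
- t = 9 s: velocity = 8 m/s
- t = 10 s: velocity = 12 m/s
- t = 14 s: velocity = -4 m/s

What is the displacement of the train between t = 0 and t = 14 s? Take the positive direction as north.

2 m

Displacement is the signed area under the v-t curve.
0–2 s: ½(12 + -4)(2) = 8 m
2–5 s: ½(-4 + -12)(3) = -24 m
5–9 s: ½(-12 + 8)(4) = -8 m
9–10 s: ½(8 + 12)(1) = 10 m
10–14 s: ½(12 + -4)(4) = 16 m
Net displacement = 2 m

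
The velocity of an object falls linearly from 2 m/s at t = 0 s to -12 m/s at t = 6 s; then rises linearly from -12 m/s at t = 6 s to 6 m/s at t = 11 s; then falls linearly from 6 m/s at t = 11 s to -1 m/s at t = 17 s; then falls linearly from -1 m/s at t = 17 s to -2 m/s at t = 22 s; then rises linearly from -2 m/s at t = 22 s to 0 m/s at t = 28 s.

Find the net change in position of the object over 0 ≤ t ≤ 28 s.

-43.5 m

Net displacement equals the area under the velocity-time graph (areas below the axis count negative).
0–6 s: ½(2 + -12)(6) = -30 m
6–11 s: ½(-12 + 6)(5) = -15 m
11–17 s: ½(6 + -1)(6) = 15 m
17–22 s: ½(-1 + -2)(5) = -7.5 m
22–28 s: ½(-2 + 0)(6) = -6 m
Net displacement = -43.5 m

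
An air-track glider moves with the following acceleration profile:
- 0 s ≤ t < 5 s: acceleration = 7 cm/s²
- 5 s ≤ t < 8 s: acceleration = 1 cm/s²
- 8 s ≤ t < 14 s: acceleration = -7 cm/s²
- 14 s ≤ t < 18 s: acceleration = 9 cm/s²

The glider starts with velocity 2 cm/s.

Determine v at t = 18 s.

34 cm/s

Δv equals the area under the a-t graph; then v = v₀ + Δv.
0–5 s: 7 × 5 = 35 cm/s
5–8 s: 1 × 3 = 3 cm/s
8–14 s: -7 × 6 = -42 cm/s
14–18 s: 9 × 4 = 36 cm/s
Δv = 32 cm/s, so v(18) = 2 + (32) = 34 cm/s.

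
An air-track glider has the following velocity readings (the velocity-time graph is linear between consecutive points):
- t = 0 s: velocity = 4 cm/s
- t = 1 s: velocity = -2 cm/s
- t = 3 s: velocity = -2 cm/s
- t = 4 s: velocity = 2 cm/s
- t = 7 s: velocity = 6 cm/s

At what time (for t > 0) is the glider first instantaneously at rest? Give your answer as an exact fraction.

t = 2/3 s

v changes sign on 0–1 s (from 4 to -2); the graph is linear there, so v = 0 at t = 0 + (-4)·(1 − 0)/(-2 − 4) = 2/3 s.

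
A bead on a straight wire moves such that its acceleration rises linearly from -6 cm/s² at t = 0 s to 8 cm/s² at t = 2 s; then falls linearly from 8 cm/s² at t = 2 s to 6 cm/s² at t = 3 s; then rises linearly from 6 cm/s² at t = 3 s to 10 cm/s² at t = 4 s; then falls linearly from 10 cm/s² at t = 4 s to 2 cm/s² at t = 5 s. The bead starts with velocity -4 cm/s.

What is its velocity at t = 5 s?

19 cm/s

Δv equals the area under the a-t graph; then v = v₀ + Δv.
0–2 s: ½(-6 + 8)(2) = 2 cm/s
2–3 s: ½(8 + 6)(1) = 7 cm/s
3–4 s: ½(6 + 10)(1) = 8 cm/s
4–5 s: ½(10 + 2)(1) = 6 cm/s
Δv = 23 cm/s, so v(5) = -4 + (23) = 19 cm/s.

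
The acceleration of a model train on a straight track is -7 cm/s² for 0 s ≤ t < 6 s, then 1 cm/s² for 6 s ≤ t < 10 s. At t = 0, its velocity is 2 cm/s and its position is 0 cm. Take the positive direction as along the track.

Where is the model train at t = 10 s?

-266 cm

On each constant-a segment, Δv = aΔt and Δx = v₀Δt + ½aΔt²; chain segment to segment.
0–6 s: v starts 2 cm/s; Δx = 2·6 + ½·-7·6² = -114 cm; v ends -40 cm/s.
6–10 s: v starts -40 cm/s; Δx = -40·4 + ½·1·4² = -152 cm; v ends -36 cm/s.
x(10) = 0 + Σ Δx = -266 cm.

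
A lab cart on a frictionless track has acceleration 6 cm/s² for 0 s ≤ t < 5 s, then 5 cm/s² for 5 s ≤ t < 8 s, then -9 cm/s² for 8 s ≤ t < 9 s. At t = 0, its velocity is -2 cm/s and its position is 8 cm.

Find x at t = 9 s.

On each constant-a segment, Δv = aΔt and Δx = v₀Δt + ½aΔt²; chain segment to segment.
0–5 s: v starts -2 cm/s; Δx = -2·5 + ½·6·5² = 65 cm; v ends 28 cm/s.
5–8 s: v starts 28 cm/s; Δx = 28·3 + ½·5·3² = 106.5 cm; v ends 43 cm/s.
8–9 s: v starts 43 cm/s; Δx = 43·1 + ½·-9·1² = 38.5 cm; v ends 34 cm/s.
x(9) = 8 + Σ Δx = 218 cm.

218 cm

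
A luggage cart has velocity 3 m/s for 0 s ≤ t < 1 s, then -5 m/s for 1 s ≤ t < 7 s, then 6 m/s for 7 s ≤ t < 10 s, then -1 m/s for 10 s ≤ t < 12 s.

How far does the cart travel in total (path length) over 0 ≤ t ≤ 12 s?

53 m

Total distance travelled is ∫|v| dt — sum the magnitudes of each area piece.
0–1 s: |3| × 1 = 3 m
1–7 s: |-5| × 6 = 30 m
7–10 s: |6| × 3 = 18 m
10–12 s: |-1| × 2 = 2 m
Total distance = 53 m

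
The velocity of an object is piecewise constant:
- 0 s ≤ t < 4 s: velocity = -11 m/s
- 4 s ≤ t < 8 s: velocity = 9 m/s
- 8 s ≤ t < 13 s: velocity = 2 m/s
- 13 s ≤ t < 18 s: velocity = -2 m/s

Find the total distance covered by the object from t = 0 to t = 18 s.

100 m

Distance (not displacement) is the total path length: add the absolute areas under v-t.
0–4 s: |-11| × 4 = 44 m
4–8 s: |9| × 4 = 36 m
8–13 s: |2| × 5 = 10 m
13–18 s: |-2| × 5 = 10 m
Total distance = 100 m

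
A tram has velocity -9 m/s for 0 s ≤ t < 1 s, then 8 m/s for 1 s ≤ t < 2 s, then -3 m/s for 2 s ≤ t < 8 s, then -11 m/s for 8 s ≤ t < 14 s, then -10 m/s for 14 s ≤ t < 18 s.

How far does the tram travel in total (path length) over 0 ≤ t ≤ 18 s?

Total distance travelled is ∫|v| dt — sum the magnitudes of each area piece.
0–1 s: |-9| × 1 = 9 m
1–2 s: |8| × 1 = 8 m
2–8 s: |-3| × 6 = 18 m
8–14 s: |-11| × 6 = 66 m
14–18 s: |-10| × 4 = 40 m
Total distance = 141 m

141 m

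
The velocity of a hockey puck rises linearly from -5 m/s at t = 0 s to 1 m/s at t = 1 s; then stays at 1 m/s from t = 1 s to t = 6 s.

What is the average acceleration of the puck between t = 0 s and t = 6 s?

1 m/s²

Average acceleration = Δv/Δt = (1 − -5)/(6 − 0) = 1 m/s².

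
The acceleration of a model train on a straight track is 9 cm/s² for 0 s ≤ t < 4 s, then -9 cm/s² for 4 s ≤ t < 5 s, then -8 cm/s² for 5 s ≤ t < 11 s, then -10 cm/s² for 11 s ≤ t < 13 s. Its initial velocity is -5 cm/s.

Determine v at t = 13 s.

-46 cm/s

Δv equals the area under the a-t graph; then v = v₀ + Δv.
0–4 s: 9 × 4 = 36 cm/s
4–5 s: -9 × 1 = -9 cm/s
5–11 s: -8 × 6 = -48 cm/s
11–13 s: -10 × 2 = -20 cm/s
Δv = -41 cm/s, so v(13) = -5 + (-41) = -46 cm/s.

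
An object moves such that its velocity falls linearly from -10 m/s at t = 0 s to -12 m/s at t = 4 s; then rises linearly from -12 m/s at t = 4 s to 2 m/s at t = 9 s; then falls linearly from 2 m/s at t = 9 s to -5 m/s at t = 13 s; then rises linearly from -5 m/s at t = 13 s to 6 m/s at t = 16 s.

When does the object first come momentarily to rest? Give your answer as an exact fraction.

v changes sign on 4–9 s (from -12 to 2); the graph is linear there, so v = 0 at t = 4 + (12)·(9 − 4)/(2 − -12) = 58/7 s.

t = 58/7 s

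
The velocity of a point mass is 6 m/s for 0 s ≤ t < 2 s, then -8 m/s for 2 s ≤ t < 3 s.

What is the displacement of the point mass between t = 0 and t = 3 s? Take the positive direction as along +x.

4 m

Displacement is the signed area under the v-t curve.
0–2 s: 6 × 2 = 12 m
2–3 s: -8 × 1 = -8 m
Net displacement = 4 m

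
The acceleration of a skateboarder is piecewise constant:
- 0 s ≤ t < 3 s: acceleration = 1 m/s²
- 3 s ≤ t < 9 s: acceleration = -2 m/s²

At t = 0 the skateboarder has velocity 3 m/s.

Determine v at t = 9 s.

Δv equals the area under the a-t graph; then v = v₀ + Δv.
0–3 s: 1 × 3 = 3 m/s
3–9 s: -2 × 6 = -12 m/s
Δv = -9 m/s, so v(9) = 3 + (-9) = -6 m/s.

-6 m/s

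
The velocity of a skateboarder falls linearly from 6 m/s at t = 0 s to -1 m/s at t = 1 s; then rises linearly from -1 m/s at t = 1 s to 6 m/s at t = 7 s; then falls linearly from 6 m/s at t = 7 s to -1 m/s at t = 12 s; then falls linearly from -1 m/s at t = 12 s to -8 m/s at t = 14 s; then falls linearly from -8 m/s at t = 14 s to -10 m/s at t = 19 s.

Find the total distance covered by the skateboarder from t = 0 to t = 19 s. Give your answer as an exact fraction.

Total distance travelled is ∫|v| dt — sum the magnitudes of each area piece.
0–1 s: v = 0 at t = 6/7 s; triangle areas 18/7 + 1/14 = 37/14 m
1–7 s: v = 0 at t = 13/7 s; triangle areas 3/7 + 108/7 = 111/7 m
7–12 s: v = 0 at t = 79/7 s; triangle areas 90/7 + 5/14 = 185/14 m
12–14 s: |½(-1 + -8)(2)| = 9 m
14–19 s: |½(-8 + -10)(5)| = 45 m
Total distance = 600/7 m

600/7 m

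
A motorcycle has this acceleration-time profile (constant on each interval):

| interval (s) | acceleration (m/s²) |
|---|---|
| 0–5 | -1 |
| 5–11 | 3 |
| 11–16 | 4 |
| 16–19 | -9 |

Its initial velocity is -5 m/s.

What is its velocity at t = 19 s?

1 m/s

Δv equals the area under the a-t graph; then v = v₀ + Δv.
0–5 s: -1 × 5 = -5 m/s
5–11 s: 3 × 6 = 18 m/s
11–16 s: 4 × 5 = 20 m/s
16–19 s: -9 × 3 = -27 m/s
Δv = 6 m/s, so v(19) = -5 + (6) = 1 m/s.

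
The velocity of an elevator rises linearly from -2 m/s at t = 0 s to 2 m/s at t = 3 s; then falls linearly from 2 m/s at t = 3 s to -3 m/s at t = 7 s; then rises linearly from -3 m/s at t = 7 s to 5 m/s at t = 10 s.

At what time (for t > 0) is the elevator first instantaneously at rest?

v changes sign on 0–3 s (from -2 to 2); the graph is linear there, so v = 0 at t = 0 + (2)·(3 − 0)/(2 − -2) = 1.5 s.

t = 1.5 s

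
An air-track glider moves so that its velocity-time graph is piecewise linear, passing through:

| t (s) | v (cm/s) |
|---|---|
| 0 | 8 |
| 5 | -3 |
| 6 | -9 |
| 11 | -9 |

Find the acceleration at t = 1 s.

Acceleration is the slope of the v-t graph on 0–5 s: (-3 − 8)/(5 − 0) = -2.2 cm/s².

-2.2 cm/s²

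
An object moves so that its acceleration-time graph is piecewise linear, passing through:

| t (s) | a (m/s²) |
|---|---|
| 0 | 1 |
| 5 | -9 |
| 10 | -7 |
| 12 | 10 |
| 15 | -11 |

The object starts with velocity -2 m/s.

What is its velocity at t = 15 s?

Δv equals the area under the a-t graph; then v = v₀ + Δv.
0–5 s: ½(1 + -9)(5) = -20 m/s
5–10 s: ½(-9 + -7)(5) = -40 m/s
10–12 s: ½(-7 + 10)(2) = 3 m/s
12–15 s: ½(10 + -11)(3) = -1.5 m/s
Δv = -58.5 m/s, so v(15) = -2 + (-58.5) = -60.5 m/s.

-60.5 m/s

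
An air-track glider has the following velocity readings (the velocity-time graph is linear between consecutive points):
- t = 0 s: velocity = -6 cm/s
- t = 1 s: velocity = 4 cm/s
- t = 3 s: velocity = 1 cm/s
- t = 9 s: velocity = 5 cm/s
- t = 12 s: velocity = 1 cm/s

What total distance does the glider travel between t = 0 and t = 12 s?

Distance (not displacement) is the total path length: add the absolute areas under v-t.
0–1 s: v = 0 at t = 0.6 s; triangle areas 1.8 + 0.8 = 2.6 cm
1–3 s: |½(4 + 1)(2)| = 5 cm
3–9 s: |½(1 + 5)(6)| = 18 cm
9–12 s: |½(5 + 1)(3)| = 9 cm
Total distance = 34.6 cm

34.6 cm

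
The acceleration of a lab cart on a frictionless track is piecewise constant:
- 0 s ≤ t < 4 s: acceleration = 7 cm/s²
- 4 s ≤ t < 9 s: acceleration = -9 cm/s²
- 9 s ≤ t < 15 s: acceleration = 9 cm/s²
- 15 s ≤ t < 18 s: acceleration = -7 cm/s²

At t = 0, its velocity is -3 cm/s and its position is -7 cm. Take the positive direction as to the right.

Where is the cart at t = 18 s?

162 cm

On each constant-a segment, Δv = aΔt and Δx = v₀Δt + ½aΔt²; chain segment to segment.
0–4 s: v starts -3 cm/s; Δx = -3·4 + ½·7·4² = 44 cm; v ends 25 cm/s.
4–9 s: v starts 25 cm/s; Δx = 25·5 + ½·-9·5² = 12.5 cm; v ends -20 cm/s.
9–15 s: v starts -20 cm/s; Δx = -20·6 + ½·9·6² = 42 cm; v ends 34 cm/s.
15–18 s: v starts 34 cm/s; Δx = 34·3 + ½·-7·3² = 70.5 cm; v ends 13 cm/s.
x(18) = -7 + Σ Δx = 162 cm.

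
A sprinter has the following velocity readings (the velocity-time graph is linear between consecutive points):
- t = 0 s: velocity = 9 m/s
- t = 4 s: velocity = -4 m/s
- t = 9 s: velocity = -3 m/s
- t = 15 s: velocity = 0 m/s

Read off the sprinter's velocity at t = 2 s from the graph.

2.5 m/s

On 0–4 s the graph is linear from 9 to -4 m/s: v(2) = 9 + (-4 − 9)·(2 − 0)/(4 − 0) = 2.5 m/s.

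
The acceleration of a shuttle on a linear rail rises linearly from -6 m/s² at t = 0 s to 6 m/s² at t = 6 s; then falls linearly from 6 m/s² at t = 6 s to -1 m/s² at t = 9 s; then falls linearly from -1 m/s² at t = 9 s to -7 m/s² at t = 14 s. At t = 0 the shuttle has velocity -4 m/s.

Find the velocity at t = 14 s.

-16.5 m/s

Δv equals the area under the a-t graph; then v = v₀ + Δv.
0–6 s: ½(-6 + 6)(6) = 0 m/s
6–9 s: ½(6 + -1)(3) = 7.5 m/s
9–14 s: ½(-1 + -7)(5) = -20 m/s
Δv = -12.5 m/s, so v(14) = -4 + (-12.5) = -16.5 m/s.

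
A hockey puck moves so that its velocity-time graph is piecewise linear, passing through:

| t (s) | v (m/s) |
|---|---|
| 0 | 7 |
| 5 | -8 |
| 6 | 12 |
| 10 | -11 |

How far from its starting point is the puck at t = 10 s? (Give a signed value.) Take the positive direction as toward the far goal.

Displacement is the signed area under the v-t curve.
0–5 s: ½(7 + -8)(5) = -2.5 m
5–6 s: ½(-8 + 12)(1) = 2 m
6–10 s: ½(12 + -11)(4) = 2 m
Net displacement = 1.5 m

1.5 m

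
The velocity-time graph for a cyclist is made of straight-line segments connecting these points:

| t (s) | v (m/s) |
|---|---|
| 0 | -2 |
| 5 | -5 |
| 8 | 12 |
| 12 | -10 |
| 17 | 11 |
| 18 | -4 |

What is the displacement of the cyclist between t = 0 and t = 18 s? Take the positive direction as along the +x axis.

3 m

Net displacement equals the area under the velocity-time graph (areas below the axis count negative).
0–5 s: ½(-2 + -5)(5) = -17.5 m
5–8 s: ½(-5 + 12)(3) = 10.5 m
8–12 s: ½(12 + -10)(4) = 4 m
12–17 s: ½(-10 + 11)(5) = 2.5 m
17–18 s: ½(11 + -4)(1) = 3.5 m
Net displacement = 3 m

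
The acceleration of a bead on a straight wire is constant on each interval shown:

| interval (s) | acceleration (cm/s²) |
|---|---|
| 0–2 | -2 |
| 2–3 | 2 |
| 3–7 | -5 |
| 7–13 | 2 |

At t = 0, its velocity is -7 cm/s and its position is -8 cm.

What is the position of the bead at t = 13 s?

On each constant-a segment, Δv = aΔt and Δx = v₀Δt + ½aΔt²; chain segment to segment.
0–2 s: v starts -7 cm/s; Δx = -7·2 + ½·-2·2² = -18 cm; v ends -11 cm/s.
2–3 s: v starts -11 cm/s; Δx = -11·1 + ½·2·1² = -10 cm; v ends -9 cm/s.
3–7 s: v starts -9 cm/s; Δx = -9·4 + ½·-5·4² = -76 cm; v ends -29 cm/s.
7–13 s: v starts -29 cm/s; Δx = -29·6 + ½·2·6² = -138 cm; v ends -17 cm/s.
x(13) = -8 + Σ Δx = -250 cm.

-250 cm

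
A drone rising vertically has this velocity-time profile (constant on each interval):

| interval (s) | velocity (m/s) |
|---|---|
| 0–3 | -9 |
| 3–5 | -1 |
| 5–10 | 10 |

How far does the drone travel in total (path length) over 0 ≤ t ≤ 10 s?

Distance (not displacement) is the total path length: add the absolute areas under v-t.
0–3 s: |-9| × 3 = 27 m
3–5 s: |-1| × 2 = 2 m
5–10 s: |10| × 5 = 50 m
Total distance = 79 m

79 m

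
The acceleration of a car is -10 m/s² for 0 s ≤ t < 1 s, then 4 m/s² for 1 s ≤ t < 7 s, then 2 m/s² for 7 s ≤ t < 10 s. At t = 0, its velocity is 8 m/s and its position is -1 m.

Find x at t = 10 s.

137 m

On each constant-a segment, Δv = aΔt and Δx = v₀Δt + ½aΔt²; chain segment to segment.
0–1 s: v starts 8 m/s; Δx = 8·1 + ½·-10·1² = 3 m; v ends -2 m/s.
1–7 s: v starts -2 m/s; Δx = -2·6 + ½·4·6² = 60 m; v ends 22 m/s.
7–10 s: v starts 22 m/s; Δx = 22·3 + ½·2·3² = 75 m; v ends 28 m/s.
x(10) = -1 + Σ Δx = 137 m.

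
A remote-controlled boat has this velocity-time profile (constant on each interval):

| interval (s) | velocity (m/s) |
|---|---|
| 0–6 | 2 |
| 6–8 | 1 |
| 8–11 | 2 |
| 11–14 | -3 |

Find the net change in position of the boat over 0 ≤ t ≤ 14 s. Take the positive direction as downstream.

11 m

Net displacement equals the area under the velocity-time graph (areas below the axis count negative).
0–6 s: 2 × 6 = 12 m
6–8 s: 1 × 2 = 2 m
8–11 s: 2 × 3 = 6 m
11–14 s: -3 × 3 = -9 m
Net displacement = 11 m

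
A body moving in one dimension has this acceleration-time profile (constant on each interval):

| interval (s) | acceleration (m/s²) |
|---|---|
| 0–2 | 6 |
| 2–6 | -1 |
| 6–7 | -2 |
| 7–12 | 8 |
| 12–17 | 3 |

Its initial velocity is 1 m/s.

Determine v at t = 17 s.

Δv equals the area under the a-t graph; then v = v₀ + Δv.
0–2 s: 6 × 2 = 12 m/s
2–6 s: -1 × 4 = -4 m/s
6–7 s: -2 × 1 = -2 m/s
7–12 s: 8 × 5 = 40 m/s
12–17 s: 3 × 5 = 15 m/s
Δv = 61 m/s, so v(17) = 1 + (61) = 62 m/s.

62 m/s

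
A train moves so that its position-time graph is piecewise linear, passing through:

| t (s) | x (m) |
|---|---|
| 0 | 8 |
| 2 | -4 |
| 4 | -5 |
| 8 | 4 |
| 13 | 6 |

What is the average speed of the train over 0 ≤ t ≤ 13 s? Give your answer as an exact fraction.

Average speed = (total path length)/(elapsed time); on a piecewise-linear x-t graph the path length is Σ|Δx|.
0–2 s: |Δx| = |-4 − 8| = 12 m
2–4 s: |Δx| = |-5 − -4| = 1 m
4–8 s: |Δx| = |4 − -5| = 9 m
8–13 s: |Δx| = |6 − 4| = 2 m
Total path = 24 m; average speed = 24/13 = 24/13 m/s.

24/13 m/s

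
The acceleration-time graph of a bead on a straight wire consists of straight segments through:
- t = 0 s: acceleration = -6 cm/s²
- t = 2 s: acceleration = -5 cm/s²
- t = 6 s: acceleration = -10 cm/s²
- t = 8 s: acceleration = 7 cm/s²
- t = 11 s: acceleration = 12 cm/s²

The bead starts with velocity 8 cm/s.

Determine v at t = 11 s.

Δv equals the area under the a-t graph; then v = v₀ + Δv.
0–2 s: ½(-6 + -5)(2) = -11 cm/s
2–6 s: ½(-5 + -10)(4) = -30 cm/s
6–8 s: ½(-10 + 7)(2) = -3 cm/s
8–11 s: ½(7 + 12)(3) = 28.5 cm/s
Δv = -15.5 cm/s, so v(11) = 8 + (-15.5) = -7.5 cm/s.

-7.5 cm/s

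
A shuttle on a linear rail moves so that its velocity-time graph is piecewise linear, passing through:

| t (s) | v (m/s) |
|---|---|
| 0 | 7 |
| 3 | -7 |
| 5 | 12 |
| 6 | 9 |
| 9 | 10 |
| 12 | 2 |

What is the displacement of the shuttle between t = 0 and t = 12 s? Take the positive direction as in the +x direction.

Displacement is the signed area under the v-t curve.
0–3 s: ½(7 + -7)(3) = 0 m
3–5 s: ½(-7 + 12)(2) = 5 m
5–6 s: ½(12 + 9)(1) = 10.5 m
6–9 s: ½(9 + 10)(3) = 28.5 m
9–12 s: ½(10 + 2)(3) = 18 m
Net displacement = 62 m

62 m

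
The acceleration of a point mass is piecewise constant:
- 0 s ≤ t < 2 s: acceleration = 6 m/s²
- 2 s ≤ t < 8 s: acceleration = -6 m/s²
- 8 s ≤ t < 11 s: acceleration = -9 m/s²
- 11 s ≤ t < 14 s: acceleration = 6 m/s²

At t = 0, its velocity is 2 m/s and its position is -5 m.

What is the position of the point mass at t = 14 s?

-239.5 m

On each constant-a segment, Δv = aΔt and Δx = v₀Δt + ½aΔt²; chain segment to segment.
0–2 s: v starts 2 m/s; Δx = 2·2 + ½·6·2² = 16 m; v ends 14 m/s.
2–8 s: v starts 14 m/s; Δx = 14·6 + ½·-6·6² = -24 m; v ends -22 m/s.
8–11 s: v starts -22 m/s; Δx = -22·3 + ½·-9·3² = -106.5 m; v ends -49 m/s.
11–14 s: v starts -49 m/s; Δx = -49·3 + ½·6·3² = -120 m; v ends -31 m/s.
x(14) = -5 + Σ Δx = -239.5 m.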